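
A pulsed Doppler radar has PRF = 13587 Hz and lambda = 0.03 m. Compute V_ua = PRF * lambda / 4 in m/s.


V_ua = 13587 * 0.03 / 4 = 101.9 m/s

101.9 m/s


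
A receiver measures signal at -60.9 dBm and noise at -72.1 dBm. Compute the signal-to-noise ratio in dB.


SNR = -60.9 - (-72.1) = 11.2 dB

11.2 dB


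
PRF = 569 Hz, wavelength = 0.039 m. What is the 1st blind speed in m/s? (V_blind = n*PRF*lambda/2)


V_blind = 1 * 569 * 0.039 / 2 = 11.1 m/s

11.1 m/s


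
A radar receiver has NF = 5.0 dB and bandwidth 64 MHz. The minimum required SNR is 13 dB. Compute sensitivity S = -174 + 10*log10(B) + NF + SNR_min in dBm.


10*log10(64000000.0) = 78.06
S = -174 + 78.06 + 5.0 + 13 = -77.9 dBm

-77.9 dBm


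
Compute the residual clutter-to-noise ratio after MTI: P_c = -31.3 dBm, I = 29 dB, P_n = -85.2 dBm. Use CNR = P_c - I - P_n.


CNR = -31.3 - 29 - (-85.2) = 24.9 dB

24.9 dB


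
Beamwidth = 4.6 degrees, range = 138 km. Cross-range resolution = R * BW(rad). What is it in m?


BW_rad = 0.080285146
CR = 138000 * 0.080285146 = 11079.4 m

11079.4 m


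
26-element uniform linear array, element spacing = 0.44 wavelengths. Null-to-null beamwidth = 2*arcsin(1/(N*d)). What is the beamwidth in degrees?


1/(N*d) = 1/(26*0.44) = 0.087413
BW = 2*arcsin(0.087413) = 10.0 degrees

10.0 degrees


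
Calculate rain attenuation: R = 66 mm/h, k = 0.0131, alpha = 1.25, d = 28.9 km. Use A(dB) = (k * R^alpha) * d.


gamma = 0.0131 * 66^1.25 = 2.464343 dB/km
A = 2.464343 * 28.9 = 71.22 dB

71.22 dB


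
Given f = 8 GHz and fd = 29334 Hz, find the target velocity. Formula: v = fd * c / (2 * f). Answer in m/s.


v = 29334 * 3e8 / (2 * 8000000000.0) = 550.0 m/s

550.0 m/s


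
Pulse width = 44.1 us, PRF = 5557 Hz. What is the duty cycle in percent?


DC = 44.1e-6 * 5557 * 100 = 24.51%

24.51%


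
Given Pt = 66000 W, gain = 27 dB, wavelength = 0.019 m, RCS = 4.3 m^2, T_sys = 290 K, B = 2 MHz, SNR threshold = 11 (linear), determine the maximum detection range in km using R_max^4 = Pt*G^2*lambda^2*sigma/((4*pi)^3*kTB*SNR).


G_lin = 10^(27/10) = 501.187234
R^4 = 66000 * 501.187234^2 * 0.019^2 * 4.3 / ((4*pi)^3 * 1.38e-23 * 290 * 2000000.0 * 11)
R^4 = 1.47296e17 m^4
R_max = (1.47296e17)^(1/4) = 19590.6 m = 19.6 km

19.6 km


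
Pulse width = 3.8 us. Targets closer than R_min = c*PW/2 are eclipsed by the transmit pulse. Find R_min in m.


R_min = 3e8 * 3.8e-6 / 2 = 570.0 m

570.0 m


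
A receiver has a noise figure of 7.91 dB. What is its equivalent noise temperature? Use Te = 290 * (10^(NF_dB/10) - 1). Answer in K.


NF_lin = 10^(7.91/10) = 6.180164
Te = 290 * (6.180164 - 1) = 1502.2 K

1502.2 K


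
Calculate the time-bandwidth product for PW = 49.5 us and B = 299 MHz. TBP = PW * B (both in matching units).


TBP = 49.5 * 299 = 14800.5

14800.5


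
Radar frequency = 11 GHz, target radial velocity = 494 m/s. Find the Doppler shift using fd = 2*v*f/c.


fd = 2 * 494 * 11000000000.0 / 3e8 = 36226.7 Hz

36226.7 Hz


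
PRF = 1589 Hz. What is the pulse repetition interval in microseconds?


PRI = 1/1589 = 0.0006293266 s = 629.3 us

629.3 us


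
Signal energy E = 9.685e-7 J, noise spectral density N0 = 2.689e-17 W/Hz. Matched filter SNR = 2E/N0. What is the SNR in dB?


SNR_lin = 2 * 9.685e-7 / 2.689e-17 = 7.203e10
SNR_dB = 10*log10(7.203e10) = 108.6 dB

108.6 dB


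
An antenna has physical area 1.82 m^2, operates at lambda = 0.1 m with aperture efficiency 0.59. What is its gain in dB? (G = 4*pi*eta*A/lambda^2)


G_linear = 4*pi*0.59*1.82/0.1^2 = 1349.38
G_dB = 10*log10(1349.38) = 31.3 dB

31.3 dB


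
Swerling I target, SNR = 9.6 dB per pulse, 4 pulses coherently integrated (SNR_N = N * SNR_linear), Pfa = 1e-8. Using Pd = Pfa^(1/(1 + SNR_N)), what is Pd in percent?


SNR_lin = 10^(9.6/10) = 9.12011
SNR_N = 4 * 9.12011 = 36.48044
1/(1 + SNR_N) = 1/37.48044 = 0.0266806
Pd = (1e-8)^0.0266806 = 0.61172
Pd = 61.2%

61.2%


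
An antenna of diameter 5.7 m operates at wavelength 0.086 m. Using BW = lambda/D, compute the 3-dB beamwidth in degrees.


BW_rad = 0.086 / 5.7 = 0.015088
BW_deg = 0.86 degrees

0.86 degrees


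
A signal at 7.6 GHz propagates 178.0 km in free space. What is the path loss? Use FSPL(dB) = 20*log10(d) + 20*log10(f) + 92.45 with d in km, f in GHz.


20*log10(178.0) = 45.01
20*log10(7.6) = 17.62
FSPL = 155.1 dB

155.1 dB


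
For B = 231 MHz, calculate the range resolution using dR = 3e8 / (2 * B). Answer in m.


dR = 3e8 / (2 * 231000000.0) = 0.65 m

0.65 m


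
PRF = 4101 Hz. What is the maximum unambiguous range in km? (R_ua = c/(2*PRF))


R_ua = 3e8 / (2 * 4101) = 36576.4 m = 36.6 km

36.6 km


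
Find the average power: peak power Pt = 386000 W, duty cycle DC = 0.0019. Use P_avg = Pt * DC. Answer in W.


P_avg = 386000 * 0.0019 = 733.4 W

733.4 W


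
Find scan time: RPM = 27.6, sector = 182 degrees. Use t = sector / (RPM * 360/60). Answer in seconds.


t = 182 / (27.6 * 360) * 60 = 1.1 s

1.1 s


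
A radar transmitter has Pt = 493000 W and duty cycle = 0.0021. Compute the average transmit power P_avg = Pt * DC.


P_avg = 493000 * 0.0021 = 1035.3 W

1035.3 W


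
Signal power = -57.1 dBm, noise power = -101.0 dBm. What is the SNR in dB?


SNR = -57.1 - (-101.0) = 43.9 dB

43.9 dB


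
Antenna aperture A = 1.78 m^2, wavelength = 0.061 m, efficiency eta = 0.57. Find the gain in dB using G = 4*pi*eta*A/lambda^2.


G_linear = 4*pi*0.57*1.78/0.061^2 = 3426.46
G_dB = 10*log10(3426.46) = 35.3 dB

35.3 dB


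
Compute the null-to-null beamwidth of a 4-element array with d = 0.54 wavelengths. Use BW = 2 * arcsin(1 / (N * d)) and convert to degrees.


1/(N*d) = 1/(4*0.54) = 0.462963
BW = 2*arcsin(0.462963) = 55.2 degrees

55.2 degrees


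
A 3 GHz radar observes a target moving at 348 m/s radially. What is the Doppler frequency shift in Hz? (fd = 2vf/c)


fd = 2 * 348 * 3000000000.0 / 3e8 = 6960.0 Hz

6960.0 Hz


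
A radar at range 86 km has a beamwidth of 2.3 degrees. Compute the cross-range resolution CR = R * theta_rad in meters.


BW_rad = 0.040142573
CR = 86000 * 0.040142573 = 3452.3 m

3452.3 m


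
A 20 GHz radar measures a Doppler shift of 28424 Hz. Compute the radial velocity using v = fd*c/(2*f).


v = 28424 * 3e8 / (2 * 20000000000.0) = 213.2 m/s

213.2 m/s


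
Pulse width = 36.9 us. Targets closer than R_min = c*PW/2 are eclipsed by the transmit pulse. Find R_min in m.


R_min = 3e8 * 36.9e-6 / 2 = 5535.0 m

5535.0 m


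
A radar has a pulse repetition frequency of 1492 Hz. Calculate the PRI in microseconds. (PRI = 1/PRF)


PRI = 1/1492 = 0.0006702413 s = 670.2 us

670.2 us


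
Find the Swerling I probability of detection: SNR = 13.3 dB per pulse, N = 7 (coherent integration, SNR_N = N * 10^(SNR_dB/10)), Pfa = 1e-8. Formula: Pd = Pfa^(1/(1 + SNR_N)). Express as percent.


SNR_lin = 10^(13.3/10) = 21.37962
SNR_N = 7 * 21.37962 = 149.65734
1/(1 + SNR_N) = 1/150.65734 = 0.0066376
Pd = (1e-8)^0.0066376 = 0.88491
Pd = 88.5%

88.5%


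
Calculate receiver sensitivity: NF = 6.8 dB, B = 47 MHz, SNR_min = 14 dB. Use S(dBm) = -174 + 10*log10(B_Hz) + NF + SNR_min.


10*log10(47000000.0) = 76.72
S = -174 + 76.72 + 6.8 + 14 = -76.5 dBm

-76.5 dBm


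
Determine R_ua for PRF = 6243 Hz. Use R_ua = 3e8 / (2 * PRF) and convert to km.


R_ua = 3e8 / (2 * 6243) = 24026.9 m = 24.0 km

24.0 km


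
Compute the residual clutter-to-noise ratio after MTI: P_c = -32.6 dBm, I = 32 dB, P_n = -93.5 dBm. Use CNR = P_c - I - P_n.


CNR = -32.6 - 32 - (-93.5) = 28.9 dB

28.9 dB


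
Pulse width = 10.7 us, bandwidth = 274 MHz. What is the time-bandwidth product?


TBP = 10.7 * 274 = 2931.8

2931.8


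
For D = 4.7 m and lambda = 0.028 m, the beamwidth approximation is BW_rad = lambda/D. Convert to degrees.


BW_rad = 0.028 / 4.7 = 0.005957
BW_deg = 0.34 degrees

0.34 degrees


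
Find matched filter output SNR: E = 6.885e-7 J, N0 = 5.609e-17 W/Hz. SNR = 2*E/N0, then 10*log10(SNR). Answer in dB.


SNR_lin = 2 * 6.885e-7 / 5.609e-17 = 2.455e10
SNR_dB = 10*log10(2.455e10) = 103.9 dB

103.9 dB


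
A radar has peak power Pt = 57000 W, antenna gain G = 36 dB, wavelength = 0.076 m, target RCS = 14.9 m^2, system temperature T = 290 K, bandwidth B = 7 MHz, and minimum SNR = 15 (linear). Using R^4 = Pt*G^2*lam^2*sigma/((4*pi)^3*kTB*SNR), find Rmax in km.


G_lin = 10^(36/10) = 3981.071706
R^4 = 57000 * 3981.071706^2 * 0.076^2 * 14.9 / ((4*pi)^3 * 1.38e-23 * 290 * 7000000.0 * 15)
R^4 = 9.32379e19 m^4
R_max = (9.32379e19)^(1/4) = 98264.8 m = 98.3 km

98.3 km


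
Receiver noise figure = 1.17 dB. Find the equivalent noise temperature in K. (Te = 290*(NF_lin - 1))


NF_lin = 10^(1.17/10) = 1.309182
Te = 290 * (1.309182 - 1) = 89.7 K

89.7 K


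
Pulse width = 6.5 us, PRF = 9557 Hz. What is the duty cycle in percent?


DC = 6.5e-6 * 9557 * 100 = 6.21%

6.21%


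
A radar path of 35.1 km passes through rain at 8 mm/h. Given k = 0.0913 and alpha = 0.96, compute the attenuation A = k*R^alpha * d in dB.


gamma = 0.0913 * 8^0.96 = 0.672105 dB/km
A = 0.672105 * 35.1 = 23.59 dB

23.59 dB


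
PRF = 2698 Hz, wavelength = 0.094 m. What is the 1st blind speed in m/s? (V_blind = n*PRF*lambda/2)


V_blind = 1 * 2698 * 0.094 / 2 = 126.8 m/s

126.8 m/s


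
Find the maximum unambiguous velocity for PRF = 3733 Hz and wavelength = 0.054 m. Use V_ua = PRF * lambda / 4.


V_ua = 3733 * 0.054 / 4 = 50.4 m/s

50.4 m/s


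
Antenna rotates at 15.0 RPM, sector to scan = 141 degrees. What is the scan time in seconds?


t = 141 / (15.0 * 360) * 60 = 1.57 s

1.57 s


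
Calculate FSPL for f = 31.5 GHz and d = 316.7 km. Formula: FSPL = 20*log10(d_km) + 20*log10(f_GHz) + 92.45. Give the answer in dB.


20*log10(316.7) = 50.01
20*log10(31.5) = 29.97
FSPL = 172.4 dB

172.4 dB


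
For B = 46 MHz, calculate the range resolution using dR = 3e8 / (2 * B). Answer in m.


dR = 3e8 / (2 * 46000000.0) = 3.26 m

3.26 m


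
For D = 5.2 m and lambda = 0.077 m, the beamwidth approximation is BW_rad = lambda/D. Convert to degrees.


BW_rad = 0.077 / 5.2 = 0.014808
BW_deg = 0.85 degrees

0.85 degrees


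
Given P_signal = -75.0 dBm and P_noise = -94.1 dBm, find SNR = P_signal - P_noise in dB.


SNR = -75.0 - (-94.1) = 19.1 dB

19.1 dB


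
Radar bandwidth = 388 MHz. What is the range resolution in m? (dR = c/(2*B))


dR = 3e8 / (2 * 388000000.0) = 0.39 m

0.39 m


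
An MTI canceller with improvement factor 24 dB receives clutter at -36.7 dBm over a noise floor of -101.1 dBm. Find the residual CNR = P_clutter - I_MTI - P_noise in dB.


CNR = -36.7 - 24 - (-101.1) = 40.4 dB

40.4 dB


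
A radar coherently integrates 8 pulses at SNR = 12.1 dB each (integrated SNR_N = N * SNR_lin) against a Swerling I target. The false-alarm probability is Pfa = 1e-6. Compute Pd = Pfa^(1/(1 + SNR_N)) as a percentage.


SNR_lin = 10^(12.1/10) = 16.2181
SNR_N = 8 * 16.2181 = 129.7448
1/(1 + SNR_N) = 1/130.7448 = 0.0076485
Pd = (1e-6)^0.0076485 = 0.89972
Pd = 90.0%

90.0%


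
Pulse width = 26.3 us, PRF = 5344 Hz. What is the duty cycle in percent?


DC = 26.3e-6 * 5344 * 100 = 14.05%

14.05%


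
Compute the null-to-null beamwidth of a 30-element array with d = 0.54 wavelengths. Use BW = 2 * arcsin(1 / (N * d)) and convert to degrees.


1/(N*d) = 1/(30*0.54) = 0.061728
BW = 2*arcsin(0.061728) = 7.1 degrees

7.1 degrees


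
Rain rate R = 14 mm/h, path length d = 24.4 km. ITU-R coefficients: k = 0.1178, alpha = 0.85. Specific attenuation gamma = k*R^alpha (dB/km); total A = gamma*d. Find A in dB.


gamma = 0.1178 * 14^0.85 = 1.11008 dB/km
A = 1.11008 * 24.4 = 27.09 dB

27.09 dB


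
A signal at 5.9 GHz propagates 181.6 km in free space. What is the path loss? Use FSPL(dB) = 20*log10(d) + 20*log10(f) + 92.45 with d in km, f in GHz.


20*log10(181.6) = 45.18
20*log10(5.9) = 15.42
FSPL = 153.0 dB

153.0 dB


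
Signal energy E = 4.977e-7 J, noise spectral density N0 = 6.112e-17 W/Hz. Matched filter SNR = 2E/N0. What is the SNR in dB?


SNR_lin = 2 * 4.977e-7 / 6.112e-17 = 1.629e10
SNR_dB = 10*log10(1.629e10) = 102.1 dB

102.1 dB


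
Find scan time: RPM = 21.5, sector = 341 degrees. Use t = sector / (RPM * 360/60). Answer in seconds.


t = 341 / (21.5 * 360) * 60 = 2.64 s

2.64 s


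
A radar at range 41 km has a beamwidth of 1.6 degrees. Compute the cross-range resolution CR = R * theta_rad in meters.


BW_rad = 0.027925268
CR = 41000 * 0.027925268 = 1144.9 m

1144.9 m


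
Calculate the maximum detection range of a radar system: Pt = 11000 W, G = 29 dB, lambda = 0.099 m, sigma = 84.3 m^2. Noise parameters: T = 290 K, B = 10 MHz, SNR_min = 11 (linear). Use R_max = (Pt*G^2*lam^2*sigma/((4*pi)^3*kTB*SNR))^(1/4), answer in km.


G_lin = 10^(29/10) = 794.328235
R^4 = 11000 * 794.328235^2 * 0.099^2 * 84.3 / ((4*pi)^3 * 1.38e-23 * 290 * 10000000.0 * 11)
R^4 = 6.56434e18 m^4
R_max = (6.56434e18)^(1/4) = 50617.2 m = 50.6 km

50.6 km


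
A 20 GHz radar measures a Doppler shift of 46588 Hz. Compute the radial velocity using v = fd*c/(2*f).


v = 46588 * 3e8 / (2 * 20000000000.0) = 349.4 m/s

349.4 m/s


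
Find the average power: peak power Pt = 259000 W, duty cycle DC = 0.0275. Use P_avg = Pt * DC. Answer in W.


P_avg = 259000 * 0.0275 = 7122.5 W

7122.5 W


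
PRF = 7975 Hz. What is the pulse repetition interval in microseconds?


PRI = 1/7975 = 0.0001253918 s = 125.4 us

125.4 us


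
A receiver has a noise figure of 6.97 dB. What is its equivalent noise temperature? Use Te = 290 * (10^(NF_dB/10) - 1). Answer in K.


NF_lin = 10^(6.97/10) = 4.977371
Te = 290 * (4.977371 - 1) = 1153.4 K

1153.4 K


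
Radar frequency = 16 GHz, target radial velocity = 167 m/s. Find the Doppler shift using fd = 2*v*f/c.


fd = 2 * 167 * 16000000000.0 / 3e8 = 17813.3 Hz

17813.3 Hz


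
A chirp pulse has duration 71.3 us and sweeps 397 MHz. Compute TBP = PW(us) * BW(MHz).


TBP = 71.3 * 397 = 28306.1

28306.1


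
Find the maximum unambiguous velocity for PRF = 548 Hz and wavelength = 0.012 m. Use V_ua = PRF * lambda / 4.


V_ua = 548 * 0.012 / 4 = 1.6 m/s

1.6 m/s


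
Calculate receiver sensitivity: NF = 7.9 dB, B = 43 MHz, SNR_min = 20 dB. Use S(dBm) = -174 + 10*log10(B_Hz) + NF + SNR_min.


10*log10(43000000.0) = 76.33
S = -174 + 76.33 + 7.9 + 20 = -69.8 dBm

-69.8 dBm


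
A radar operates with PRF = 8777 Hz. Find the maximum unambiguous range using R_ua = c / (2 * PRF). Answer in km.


R_ua = 3e8 / (2 * 8777) = 17090.1 m = 17.1 km

17.1 km


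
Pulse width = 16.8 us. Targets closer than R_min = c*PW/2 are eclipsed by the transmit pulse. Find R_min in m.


R_min = 3e8 * 16.8e-6 / 2 = 2520.0 m

2520.0 m


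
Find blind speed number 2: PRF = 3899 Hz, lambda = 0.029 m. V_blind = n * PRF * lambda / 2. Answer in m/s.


V_blind = 2 * 3899 * 0.029 / 2 = 113.1 m/s

113.1 m/s


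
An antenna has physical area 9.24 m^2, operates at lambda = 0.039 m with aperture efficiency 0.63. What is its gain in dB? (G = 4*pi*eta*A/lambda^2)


G_linear = 4*pi*0.63*9.24/0.039^2 = 48094.25
G_dB = 10*log10(48094.25) = 46.8 dB

46.8 dB


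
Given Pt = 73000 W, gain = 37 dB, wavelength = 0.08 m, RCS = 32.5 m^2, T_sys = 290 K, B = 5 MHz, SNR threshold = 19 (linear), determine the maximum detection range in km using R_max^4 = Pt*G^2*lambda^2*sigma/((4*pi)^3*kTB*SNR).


G_lin = 10^(37/10) = 5011.872336
R^4 = 73000 * 5011.872336^2 * 0.08^2 * 32.5 / ((4*pi)^3 * 1.38e-23 * 290 * 5000000.0 * 19)
R^4 = 5.0554e20 m^4
R_max = (5.0554e20)^(1/4) = 149947.4 m = 149.9 km

149.9 km


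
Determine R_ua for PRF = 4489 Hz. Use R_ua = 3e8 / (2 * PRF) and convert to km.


R_ua = 3e8 / (2 * 4489) = 33415.0 m = 33.4 km

33.4 km


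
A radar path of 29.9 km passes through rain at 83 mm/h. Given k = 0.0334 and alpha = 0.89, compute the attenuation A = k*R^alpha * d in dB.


gamma = 0.0334 * 83^0.89 = 1.705006 dB/km
A = 1.705006 * 29.9 = 50.98 dB

50.98 dB


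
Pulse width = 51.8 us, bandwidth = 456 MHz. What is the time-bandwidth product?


TBP = 51.8 * 456 = 23620.8

23620.8


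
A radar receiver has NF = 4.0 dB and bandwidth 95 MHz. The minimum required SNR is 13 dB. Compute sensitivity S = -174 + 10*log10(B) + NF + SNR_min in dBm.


10*log10(95000000.0) = 79.78
S = -174 + 79.78 + 4.0 + 13 = -77.2 dBm

-77.2 dBm


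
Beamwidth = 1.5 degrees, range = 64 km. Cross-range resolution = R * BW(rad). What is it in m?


BW_rad = 0.026179939
CR = 64000 * 0.026179939 = 1675.5 m

1675.5 m


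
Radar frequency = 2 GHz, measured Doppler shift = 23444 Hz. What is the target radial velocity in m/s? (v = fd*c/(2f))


v = 23444 * 3e8 / (2 * 2000000000.0) = 1758.3 m/s

1758.3 m/s


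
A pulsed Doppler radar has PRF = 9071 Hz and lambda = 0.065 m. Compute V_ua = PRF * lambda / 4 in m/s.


V_ua = 9071 * 0.065 / 4 = 147.4 m/s

147.4 m/s


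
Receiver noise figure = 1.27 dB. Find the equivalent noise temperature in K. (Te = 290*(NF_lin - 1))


NF_lin = 10^(1.27/10) = 1.339677
Te = 290 * (1.339677 - 1) = 98.5 K

98.5 K


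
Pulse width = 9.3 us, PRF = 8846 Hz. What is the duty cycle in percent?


DC = 9.3e-6 * 8846 * 100 = 8.23%

8.23%


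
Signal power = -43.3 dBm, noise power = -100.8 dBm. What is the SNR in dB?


SNR = -43.3 - (-100.8) = 57.5 dB

57.5 dB


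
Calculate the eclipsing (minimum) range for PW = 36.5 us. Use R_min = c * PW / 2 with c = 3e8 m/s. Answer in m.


R_min = 3e8 * 36.5e-6 / 2 = 5475.0 m

5475.0 m


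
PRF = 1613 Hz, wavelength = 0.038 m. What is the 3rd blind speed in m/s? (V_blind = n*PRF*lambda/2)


V_blind = 3 * 1613 * 0.038 / 2 = 91.9 m/s

91.9 m/s


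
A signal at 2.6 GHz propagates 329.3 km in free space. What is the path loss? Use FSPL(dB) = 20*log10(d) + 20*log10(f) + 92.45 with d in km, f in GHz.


20*log10(329.3) = 50.35
20*log10(2.6) = 8.3
FSPL = 151.1 dB

151.1 dB


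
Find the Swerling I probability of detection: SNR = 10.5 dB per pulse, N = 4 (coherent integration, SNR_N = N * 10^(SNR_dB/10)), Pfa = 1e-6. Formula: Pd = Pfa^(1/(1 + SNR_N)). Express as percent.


SNR_lin = 10^(10.5/10) = 11.22018
SNR_N = 4 * 11.22018 = 44.88072
1/(1 + SNR_N) = 1/45.88072 = 0.0217956
Pd = (1e-6)^0.0217956 = 0.73999
Pd = 74.0%

74.0%


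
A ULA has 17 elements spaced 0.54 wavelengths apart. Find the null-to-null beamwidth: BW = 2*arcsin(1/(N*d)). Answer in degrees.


1/(N*d) = 1/(17*0.54) = 0.108932
BW = 2*arcsin(0.108932) = 12.5 degrees

12.5 degrees


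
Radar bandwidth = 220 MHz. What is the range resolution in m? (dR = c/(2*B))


dR = 3e8 / (2 * 220000000.0) = 0.68 m

0.68 m


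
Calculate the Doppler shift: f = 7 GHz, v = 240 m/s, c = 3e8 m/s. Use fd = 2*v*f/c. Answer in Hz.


fd = 2 * 240 * 7000000000.0 / 3e8 = 11200.0 Hz

11200.0 Hz


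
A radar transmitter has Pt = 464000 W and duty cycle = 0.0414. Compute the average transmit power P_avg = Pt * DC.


P_avg = 464000 * 0.0414 = 19209.6 W

19209.6 W


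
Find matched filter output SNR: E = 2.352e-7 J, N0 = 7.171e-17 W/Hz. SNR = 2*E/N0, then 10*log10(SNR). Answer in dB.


SNR_lin = 2 * 2.352e-7 / 7.171e-17 = 6.56e9
SNR_dB = 10*log10(6.56e9) = 98.2 dB

98.2 dB


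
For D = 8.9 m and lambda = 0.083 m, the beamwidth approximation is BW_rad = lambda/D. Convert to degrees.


BW_rad = 0.083 / 8.9 = 0.009326
BW_deg = 0.53 degrees

0.53 degrees


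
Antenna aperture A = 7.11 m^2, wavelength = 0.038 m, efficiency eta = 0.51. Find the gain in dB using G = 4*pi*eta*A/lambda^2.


G_linear = 4*pi*0.51*7.11/0.038^2 = 31556.04
G_dB = 10*log10(31556.04) = 45.0 dB

45.0 dB


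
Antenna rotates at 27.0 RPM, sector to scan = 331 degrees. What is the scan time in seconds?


t = 331 / (27.0 * 360) * 60 = 2.04 s

2.04 s


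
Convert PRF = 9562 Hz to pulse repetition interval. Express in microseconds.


PRI = 1/9562 = 0.0001045806 s = 104.6 us

104.6 us


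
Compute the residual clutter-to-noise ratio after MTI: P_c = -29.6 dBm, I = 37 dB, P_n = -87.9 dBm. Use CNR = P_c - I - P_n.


CNR = -29.6 - 37 - (-87.9) = 21.3 dB

21.3 dB


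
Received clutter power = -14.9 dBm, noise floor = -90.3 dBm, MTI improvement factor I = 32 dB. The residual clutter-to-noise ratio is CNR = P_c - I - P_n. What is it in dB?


CNR = -14.9 - 32 - (-90.3) = 43.4 dB

43.4 dB


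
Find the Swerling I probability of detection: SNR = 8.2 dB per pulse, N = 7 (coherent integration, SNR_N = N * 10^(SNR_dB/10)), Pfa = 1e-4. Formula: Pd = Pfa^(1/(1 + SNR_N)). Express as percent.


SNR_lin = 10^(8.2/10) = 6.60693
SNR_N = 7 * 6.60693 = 46.24851
1/(1 + SNR_N) = 1/47.24851 = 0.0211647
Pd = (1e-4)^0.0211647 = 0.82289
Pd = 82.3%

82.3%


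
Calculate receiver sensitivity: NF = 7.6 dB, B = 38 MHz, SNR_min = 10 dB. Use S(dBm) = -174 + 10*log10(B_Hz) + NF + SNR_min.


10*log10(38000000.0) = 75.8
S = -174 + 75.8 + 7.6 + 10 = -80.6 dBm

-80.6 dBm


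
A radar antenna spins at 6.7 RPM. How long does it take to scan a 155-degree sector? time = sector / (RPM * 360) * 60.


t = 155 / (6.7 * 360) * 60 = 3.86 s

3.86 s


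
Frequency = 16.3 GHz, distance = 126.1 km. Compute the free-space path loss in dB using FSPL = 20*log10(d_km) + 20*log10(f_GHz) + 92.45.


20*log10(126.1) = 42.01
20*log10(16.3) = 24.24
FSPL = 158.7 dB

158.7 dB


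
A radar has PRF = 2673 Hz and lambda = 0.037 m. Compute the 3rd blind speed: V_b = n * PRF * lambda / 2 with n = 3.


V_blind = 3 * 2673 * 0.037 / 2 = 148.4 m/s

148.4 m/s


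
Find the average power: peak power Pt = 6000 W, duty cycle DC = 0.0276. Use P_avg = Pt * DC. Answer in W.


P_avg = 6000 * 0.0276 = 165.6 W

165.6 W


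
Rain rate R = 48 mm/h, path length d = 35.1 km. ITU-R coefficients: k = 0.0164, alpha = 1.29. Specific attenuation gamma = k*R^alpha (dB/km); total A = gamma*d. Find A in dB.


gamma = 0.0164 * 48^1.29 = 2.419051 dB/km
A = 2.419051 * 35.1 = 84.91 dB

84.91 dB


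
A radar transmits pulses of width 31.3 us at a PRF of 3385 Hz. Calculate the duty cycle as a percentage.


DC = 31.3e-6 * 3385 * 100 = 10.6%

10.6%


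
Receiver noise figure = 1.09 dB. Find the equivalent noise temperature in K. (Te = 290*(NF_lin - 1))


NF_lin = 10^(1.09/10) = 1.285287
Te = 290 * (1.285287 - 1) = 82.7 K

82.7 K


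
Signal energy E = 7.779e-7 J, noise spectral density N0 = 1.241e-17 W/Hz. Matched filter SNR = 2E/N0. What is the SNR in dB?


SNR_lin = 2 * 7.779e-7 / 1.241e-17 = 1.254e11
SNR_dB = 10*log10(1.254e11) = 111.0 dB

111.0 dB


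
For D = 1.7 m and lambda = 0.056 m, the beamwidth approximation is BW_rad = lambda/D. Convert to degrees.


BW_rad = 0.056 / 1.7 = 0.032941
BW_deg = 1.89 degrees

1.89 degrees


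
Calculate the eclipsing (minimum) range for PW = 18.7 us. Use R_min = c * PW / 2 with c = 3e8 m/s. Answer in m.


R_min = 3e8 * 18.7e-6 / 2 = 2805.0 m

2805.0 m


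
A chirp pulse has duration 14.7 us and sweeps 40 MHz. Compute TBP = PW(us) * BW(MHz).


TBP = 14.7 * 40 = 588.0

588.0


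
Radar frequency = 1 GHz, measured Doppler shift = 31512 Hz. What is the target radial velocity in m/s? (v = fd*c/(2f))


v = 31512 * 3e8 / (2 * 1000000000.0) = 4726.8 m/s

4726.8 m/s


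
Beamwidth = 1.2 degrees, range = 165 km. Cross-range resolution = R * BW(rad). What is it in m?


BW_rad = 0.020943951
CR = 165000 * 0.020943951 = 3455.8 m

3455.8 m


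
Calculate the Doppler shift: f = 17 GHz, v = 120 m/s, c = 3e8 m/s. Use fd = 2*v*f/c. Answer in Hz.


fd = 2 * 120 * 17000000000.0 / 3e8 = 13600.0 Hz

13600.0 Hz


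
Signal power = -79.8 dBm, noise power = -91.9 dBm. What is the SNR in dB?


SNR = -79.8 - (-91.9) = 12.1 dB

12.1 dB


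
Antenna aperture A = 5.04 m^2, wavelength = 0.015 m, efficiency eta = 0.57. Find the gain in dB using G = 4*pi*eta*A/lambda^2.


G_linear = 4*pi*0.57*5.04/0.015^2 = 160447.42
G_dB = 10*log10(160447.42) = 52.1 dB

52.1 dB


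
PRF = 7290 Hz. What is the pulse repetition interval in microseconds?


PRI = 1/7290 = 0.0001371742 s = 137.2 us

137.2 us


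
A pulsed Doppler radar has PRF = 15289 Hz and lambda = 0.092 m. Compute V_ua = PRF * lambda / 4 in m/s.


V_ua = 15289 * 0.092 / 4 = 351.6 m/s

351.6 m/s


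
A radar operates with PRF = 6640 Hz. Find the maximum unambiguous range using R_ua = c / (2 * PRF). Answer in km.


R_ua = 3e8 / (2 * 6640) = 22590.4 m = 22.6 km

22.6 km


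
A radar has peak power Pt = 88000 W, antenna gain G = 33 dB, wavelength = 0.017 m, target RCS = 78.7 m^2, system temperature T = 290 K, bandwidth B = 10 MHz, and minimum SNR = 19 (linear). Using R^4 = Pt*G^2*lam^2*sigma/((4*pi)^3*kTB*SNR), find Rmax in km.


G_lin = 10^(33/10) = 1995.262315
R^4 = 88000 * 1995.262315^2 * 0.017^2 * 78.7 / ((4*pi)^3 * 1.38e-23 * 290 * 10000000.0 * 19)
R^4 = 5.28074e18 m^4
R_max = (5.28074e18)^(1/4) = 47937.3 m = 47.9 km

47.9 km


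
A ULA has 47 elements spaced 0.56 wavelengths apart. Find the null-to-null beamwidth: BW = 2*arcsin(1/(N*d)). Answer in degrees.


1/(N*d) = 1/(47*0.56) = 0.037994
BW = 2*arcsin(0.037994) = 4.4 degrees

4.4 degrees


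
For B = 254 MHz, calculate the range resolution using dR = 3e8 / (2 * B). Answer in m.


dR = 3e8 / (2 * 254000000.0) = 0.59 m

0.59 m


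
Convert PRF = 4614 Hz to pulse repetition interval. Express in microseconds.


PRI = 1/4614 = 0.0002167317 s = 216.7 us

216.7 us


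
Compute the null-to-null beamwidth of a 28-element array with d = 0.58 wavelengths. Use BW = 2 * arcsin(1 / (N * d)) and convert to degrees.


1/(N*d) = 1/(28*0.58) = 0.061576
BW = 2*arcsin(0.061576) = 7.1 degrees

7.1 degrees


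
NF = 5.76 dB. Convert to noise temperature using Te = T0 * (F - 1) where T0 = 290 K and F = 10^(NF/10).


NF_lin = 10^(5.76/10) = 3.767038
Te = 290 * (3.767038 - 1) = 802.4 K

802.4 K


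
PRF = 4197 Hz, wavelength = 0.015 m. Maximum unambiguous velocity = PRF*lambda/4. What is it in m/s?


V_ua = 4197 * 0.015 / 4 = 15.7 m/s

15.7 m/s


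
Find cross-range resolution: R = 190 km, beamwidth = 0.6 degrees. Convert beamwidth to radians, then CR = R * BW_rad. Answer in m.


BW_rad = 0.010471976
CR = 190000 * 0.010471976 = 1989.7 m

1989.7 m


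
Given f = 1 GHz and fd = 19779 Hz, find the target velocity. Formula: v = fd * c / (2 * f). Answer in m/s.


v = 19779 * 3e8 / (2 * 1000000000.0) = 2966.9 m/s

2966.9 m/s


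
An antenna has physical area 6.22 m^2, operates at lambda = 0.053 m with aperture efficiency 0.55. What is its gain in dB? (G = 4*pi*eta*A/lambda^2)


G_linear = 4*pi*0.55*6.22/0.053^2 = 15304.22
G_dB = 10*log10(15304.22) = 41.8 dB

41.8 dB


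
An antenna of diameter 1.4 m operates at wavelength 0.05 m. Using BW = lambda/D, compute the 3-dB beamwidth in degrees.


BW_rad = 0.05 / 1.4 = 0.035714
BW_deg = 2.05 degrees

2.05 degrees


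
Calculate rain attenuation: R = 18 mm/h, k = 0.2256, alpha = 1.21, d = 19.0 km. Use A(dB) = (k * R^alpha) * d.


gamma = 0.2256 * 18^1.21 = 7.451073 dB/km
A = 7.451073 * 19.0 = 141.57 dB

141.57 dB


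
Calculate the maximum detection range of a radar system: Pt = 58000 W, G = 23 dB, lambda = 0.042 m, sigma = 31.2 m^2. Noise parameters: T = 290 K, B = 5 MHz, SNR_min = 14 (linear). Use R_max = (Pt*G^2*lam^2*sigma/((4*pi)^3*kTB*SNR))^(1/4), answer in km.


G_lin = 10^(23/10) = 199.526231
R^4 = 58000 * 199.526231^2 * 0.042^2 * 31.2 / ((4*pi)^3 * 1.38e-23 * 290 * 5000000.0 * 14)
R^4 = 2.286e17 m^4
R_max = (2.286e17)^(1/4) = 21866.0 m = 21.9 km

21.9 km


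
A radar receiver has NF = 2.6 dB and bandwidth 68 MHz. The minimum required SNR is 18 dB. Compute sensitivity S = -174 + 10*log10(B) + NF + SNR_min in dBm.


10*log10(68000000.0) = 78.33
S = -174 + 78.33 + 2.6 + 18 = -75.1 dBm

-75.1 dBm


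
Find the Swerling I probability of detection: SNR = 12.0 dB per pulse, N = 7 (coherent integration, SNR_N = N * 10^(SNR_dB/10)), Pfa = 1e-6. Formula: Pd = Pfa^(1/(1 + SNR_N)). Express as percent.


SNR_lin = 10^(12.0/10) = 15.84893
SNR_N = 7 * 15.84893 = 110.94251
1/(1 + SNR_N) = 1/111.94251 = 0.0089332
Pd = (1e-6)^0.0089332 = 0.8839
Pd = 88.4%

88.4%


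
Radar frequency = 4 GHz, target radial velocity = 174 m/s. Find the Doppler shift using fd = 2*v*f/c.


fd = 2 * 174 * 4000000000.0 / 3e8 = 4640.0 Hz

4640.0 Hz


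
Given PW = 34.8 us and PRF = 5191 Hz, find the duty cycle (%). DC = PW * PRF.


DC = 34.8e-6 * 5191 * 100 = 18.06%

18.06%


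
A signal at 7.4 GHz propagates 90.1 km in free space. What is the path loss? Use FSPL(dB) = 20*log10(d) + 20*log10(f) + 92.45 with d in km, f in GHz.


20*log10(90.1) = 39.09
20*log10(7.4) = 17.38
FSPL = 148.9 dB

148.9 dB


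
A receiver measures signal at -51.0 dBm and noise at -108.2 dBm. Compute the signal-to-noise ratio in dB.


SNR = -51.0 - (-108.2) = 57.2 dB

57.2 dB


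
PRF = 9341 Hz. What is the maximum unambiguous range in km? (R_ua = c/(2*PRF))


R_ua = 3e8 / (2 * 9341) = 16058.2 m = 16.1 km

16.1 km


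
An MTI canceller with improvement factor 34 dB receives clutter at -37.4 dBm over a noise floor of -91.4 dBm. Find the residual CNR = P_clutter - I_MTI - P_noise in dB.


CNR = -37.4 - 34 - (-91.4) = 20.0 dB

20.0 dB


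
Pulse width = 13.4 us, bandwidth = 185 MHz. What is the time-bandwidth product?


TBP = 13.4 * 185 = 2479.0

2479.0


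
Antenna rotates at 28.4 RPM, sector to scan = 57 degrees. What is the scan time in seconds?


t = 57 / (28.4 * 360) * 60 = 0.33 s

0.33 s


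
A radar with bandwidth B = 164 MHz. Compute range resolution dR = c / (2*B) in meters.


dR = 3e8 / (2 * 164000000.0) = 0.91 m

0.91 m


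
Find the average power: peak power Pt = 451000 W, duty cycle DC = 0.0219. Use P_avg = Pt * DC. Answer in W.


P_avg = 451000 * 0.0219 = 9876.9 W

9876.9 W


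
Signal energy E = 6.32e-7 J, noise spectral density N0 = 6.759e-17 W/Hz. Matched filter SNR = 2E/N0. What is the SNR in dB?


SNR_lin = 2 * 6.32e-7 / 6.759e-17 = 1.87e10
SNR_dB = 10*log10(1.87e10) = 102.7 dB

102.7 dB


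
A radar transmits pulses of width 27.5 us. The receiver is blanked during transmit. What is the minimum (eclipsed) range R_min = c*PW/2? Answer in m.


R_min = 3e8 * 27.5e-6 / 2 = 4125.0 m

4125.0 m


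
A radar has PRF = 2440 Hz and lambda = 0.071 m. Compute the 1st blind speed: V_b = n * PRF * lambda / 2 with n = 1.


V_blind = 1 * 2440 * 0.071 / 2 = 86.6 m/s

86.6 m/s


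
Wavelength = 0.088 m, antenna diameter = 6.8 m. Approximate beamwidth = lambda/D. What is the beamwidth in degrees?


BW_rad = 0.088 / 6.8 = 0.012941
BW_deg = 0.74 degrees

0.74 degrees


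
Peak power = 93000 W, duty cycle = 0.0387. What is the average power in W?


P_avg = 93000 * 0.0387 = 3599.1 W

3599.1 W


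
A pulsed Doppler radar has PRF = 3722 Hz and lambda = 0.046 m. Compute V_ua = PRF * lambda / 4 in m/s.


V_ua = 3722 * 0.046 / 4 = 42.8 m/s

42.8 m/s


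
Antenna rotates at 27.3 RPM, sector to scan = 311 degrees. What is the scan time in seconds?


t = 311 / (27.3 * 360) * 60 = 1.9 s

1.9 s


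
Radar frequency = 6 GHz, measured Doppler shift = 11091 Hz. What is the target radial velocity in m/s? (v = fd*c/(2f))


v = 11091 * 3e8 / (2 * 6000000000.0) = 277.3 m/s

277.3 m/s


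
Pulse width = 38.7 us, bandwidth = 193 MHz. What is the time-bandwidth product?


TBP = 38.7 * 193 = 7469.1

7469.1


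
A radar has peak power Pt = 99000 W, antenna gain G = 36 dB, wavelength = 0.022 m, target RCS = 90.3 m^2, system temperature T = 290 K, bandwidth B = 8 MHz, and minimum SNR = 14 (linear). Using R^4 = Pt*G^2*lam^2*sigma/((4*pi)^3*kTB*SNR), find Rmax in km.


G_lin = 10^(36/10) = 3981.071706
R^4 = 99000 * 3981.071706^2 * 0.022^2 * 90.3 / ((4*pi)^3 * 1.38e-23 * 290 * 8000000.0 * 14)
R^4 = 7.70981e19 m^4
R_max = (7.70981e19)^(1/4) = 93704.6 m = 93.7 km

93.7 km


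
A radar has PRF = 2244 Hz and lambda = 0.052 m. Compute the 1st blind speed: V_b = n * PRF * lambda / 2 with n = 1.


V_blind = 1 * 2244 * 0.052 / 2 = 58.3 m/s

58.3 m/s


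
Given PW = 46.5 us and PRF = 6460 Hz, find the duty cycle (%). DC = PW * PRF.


DC = 46.5e-6 * 6460 * 100 = 30.04%

30.04%


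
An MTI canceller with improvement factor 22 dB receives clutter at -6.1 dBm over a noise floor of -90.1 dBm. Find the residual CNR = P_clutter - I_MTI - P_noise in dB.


CNR = -6.1 - 22 - (-90.1) = 62.0 dB

62.0 dB


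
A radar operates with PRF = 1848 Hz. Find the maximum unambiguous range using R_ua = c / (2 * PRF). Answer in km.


R_ua = 3e8 / (2 * 1848) = 81168.8 m = 81.2 km

81.2 km


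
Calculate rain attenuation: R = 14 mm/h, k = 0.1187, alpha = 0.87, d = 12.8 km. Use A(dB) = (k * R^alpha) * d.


gamma = 0.1187 * 14^0.87 = 1.179185 dB/km
A = 1.179185 * 12.8 = 15.09 dB

15.09 dB


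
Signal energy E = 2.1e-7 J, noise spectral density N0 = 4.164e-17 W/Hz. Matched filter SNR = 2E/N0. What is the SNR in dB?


SNR_lin = 2 * 2.1e-7 / 4.164e-17 = 1.009e10
SNR_dB = 10*log10(1.009e10) = 100.0 dB

100.0 dB


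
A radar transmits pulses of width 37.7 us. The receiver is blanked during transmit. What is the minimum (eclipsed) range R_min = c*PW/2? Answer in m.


R_min = 3e8 * 37.7e-6 / 2 = 5655.0 m

5655.0 m


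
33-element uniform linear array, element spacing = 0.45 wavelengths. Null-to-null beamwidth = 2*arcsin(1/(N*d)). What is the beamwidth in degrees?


1/(N*d) = 1/(33*0.45) = 0.06734
BW = 2*arcsin(0.06734) = 7.7 degrees

7.7 degrees


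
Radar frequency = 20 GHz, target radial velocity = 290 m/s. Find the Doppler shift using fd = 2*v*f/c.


fd = 2 * 290 * 20000000000.0 / 3e8 = 38666.7 Hz

38666.7 Hz


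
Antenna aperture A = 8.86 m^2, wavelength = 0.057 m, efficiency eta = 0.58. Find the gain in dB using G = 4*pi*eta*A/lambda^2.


G_linear = 4*pi*0.58*8.86/0.057^2 = 19875.67
G_dB = 10*log10(19875.67) = 43.0 dB

43.0 dB


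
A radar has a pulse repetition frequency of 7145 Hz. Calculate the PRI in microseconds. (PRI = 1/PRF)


PRI = 1/7145 = 0.000139958 s = 140.0 us

140.0 us


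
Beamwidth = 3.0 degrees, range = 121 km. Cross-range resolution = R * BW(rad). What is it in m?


BW_rad = 0.052359878
CR = 121000 * 0.052359878 = 6335.5 m

6335.5 m


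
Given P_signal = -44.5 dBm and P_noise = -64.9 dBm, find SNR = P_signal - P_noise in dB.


SNR = -44.5 - (-64.9) = 20.4 dB

20.4 dB


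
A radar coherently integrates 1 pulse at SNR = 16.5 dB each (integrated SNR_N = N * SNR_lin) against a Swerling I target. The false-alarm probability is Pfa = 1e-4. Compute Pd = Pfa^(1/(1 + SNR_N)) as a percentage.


SNR_lin = 10^(16.5/10) = 44.66836
SNR_N = 1 * 44.66836 = 44.66836
1/(1 + SNR_N) = 1/45.66836 = 0.021897
Pd = (1e-4)^0.021897 = 0.81736
Pd = 81.7%

81.7%


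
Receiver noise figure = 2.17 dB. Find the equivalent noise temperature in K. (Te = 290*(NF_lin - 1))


NF_lin = 10^(2.17/10) = 1.648162
Te = 290 * (1.648162 - 1) = 188.0 K

188.0 K


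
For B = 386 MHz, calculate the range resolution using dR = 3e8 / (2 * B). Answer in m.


dR = 3e8 / (2 * 386000000.0) = 0.39 m

0.39 m


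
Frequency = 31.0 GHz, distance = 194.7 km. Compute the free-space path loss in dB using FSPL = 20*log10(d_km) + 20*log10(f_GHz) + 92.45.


20*log10(194.7) = 45.79
20*log10(31.0) = 29.83
FSPL = 168.1 dB

168.1 dB


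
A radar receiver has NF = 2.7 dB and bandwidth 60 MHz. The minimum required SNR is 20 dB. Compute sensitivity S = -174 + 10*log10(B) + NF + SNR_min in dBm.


10*log10(60000000.0) = 77.78
S = -174 + 77.78 + 2.7 + 20 = -73.5 dBm

-73.5 dBm


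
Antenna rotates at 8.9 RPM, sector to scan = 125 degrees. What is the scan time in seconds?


t = 125 / (8.9 * 360) * 60 = 2.34 s

2.34 s


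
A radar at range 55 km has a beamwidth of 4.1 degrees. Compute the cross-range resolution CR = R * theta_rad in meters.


BW_rad = 0.071558499
CR = 55000 * 0.071558499 = 3935.7 m

3935.7 m


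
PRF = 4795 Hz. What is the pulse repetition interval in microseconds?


PRI = 1/4795 = 0.0002085506 s = 208.6 us

208.6 us


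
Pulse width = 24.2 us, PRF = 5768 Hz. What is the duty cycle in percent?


DC = 24.2e-6 * 5768 * 100 = 13.96%

13.96%


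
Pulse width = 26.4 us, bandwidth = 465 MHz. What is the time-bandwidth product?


TBP = 26.4 * 465 = 12276.0

12276.0


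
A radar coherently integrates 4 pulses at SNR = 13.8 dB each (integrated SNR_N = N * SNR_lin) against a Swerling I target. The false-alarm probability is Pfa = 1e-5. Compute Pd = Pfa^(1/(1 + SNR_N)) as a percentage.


SNR_lin = 10^(13.8/10) = 23.98833
SNR_N = 4 * 23.98833 = 95.95332
1/(1 + SNR_N) = 1/96.95332 = 0.0103142
Pd = (1e-5)^0.0103142 = 0.88803
Pd = 88.8%

88.8%


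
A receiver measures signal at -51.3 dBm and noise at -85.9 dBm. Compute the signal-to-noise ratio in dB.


SNR = -51.3 - (-85.9) = 34.6 dB

34.6 dB


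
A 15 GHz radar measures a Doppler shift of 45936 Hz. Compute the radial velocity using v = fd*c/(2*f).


v = 45936 * 3e8 / (2 * 15000000000.0) = 459.4 m/s

459.4 m/s


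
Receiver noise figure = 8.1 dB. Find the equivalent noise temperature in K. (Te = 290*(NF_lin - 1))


NF_lin = 10^(8.1/10) = 6.456542
Te = 290 * (6.456542 - 1) = 1582.4 K

1582.4 K


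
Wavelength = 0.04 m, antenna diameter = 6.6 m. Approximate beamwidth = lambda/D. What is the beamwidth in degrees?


BW_rad = 0.04 / 6.6 = 0.006061
BW_deg = 0.35 degrees

0.35 degrees


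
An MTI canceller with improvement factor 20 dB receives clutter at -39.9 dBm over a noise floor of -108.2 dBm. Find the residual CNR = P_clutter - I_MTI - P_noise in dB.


CNR = -39.9 - 20 - (-108.2) = 48.3 dB

48.3 dB


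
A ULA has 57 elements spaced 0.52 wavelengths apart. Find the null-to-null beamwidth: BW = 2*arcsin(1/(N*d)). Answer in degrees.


1/(N*d) = 1/(57*0.52) = 0.033738
BW = 2*arcsin(0.033738) = 3.9 degrees

3.9 degrees


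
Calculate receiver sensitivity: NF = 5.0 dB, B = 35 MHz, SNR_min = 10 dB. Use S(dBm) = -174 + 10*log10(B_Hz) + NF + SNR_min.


10*log10(35000000.0) = 75.44
S = -174 + 75.44 + 5.0 + 10 = -83.6 dBm

-83.6 dBm


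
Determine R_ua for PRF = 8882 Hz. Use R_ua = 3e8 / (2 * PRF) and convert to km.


R_ua = 3e8 / (2 * 8882) = 16888.1 m = 16.9 km

16.9 km


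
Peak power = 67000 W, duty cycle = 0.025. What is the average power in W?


P_avg = 67000 * 0.025 = 1675.0 W

1675.0 W


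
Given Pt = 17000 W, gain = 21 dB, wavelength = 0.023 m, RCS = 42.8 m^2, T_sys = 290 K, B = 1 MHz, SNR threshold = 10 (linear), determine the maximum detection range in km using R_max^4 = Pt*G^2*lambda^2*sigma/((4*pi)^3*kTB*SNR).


G_lin = 10^(21/10) = 125.892541
R^4 = 17000 * 125.892541^2 * 0.023^2 * 42.8 / ((4*pi)^3 * 1.38e-23 * 290 * 1000000.0 * 10)
R^4 = 7.68142e16 m^4
R_max = (7.68142e16)^(1/4) = 16647.9 m = 16.6 km

16.6 km


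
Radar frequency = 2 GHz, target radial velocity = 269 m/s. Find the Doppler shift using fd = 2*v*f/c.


fd = 2 * 269 * 2000000000.0 / 3e8 = 3586.7 Hz

3586.7 Hz


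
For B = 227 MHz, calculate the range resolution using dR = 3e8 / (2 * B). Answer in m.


dR = 3e8 / (2 * 227000000.0) = 0.66 m

0.66 m


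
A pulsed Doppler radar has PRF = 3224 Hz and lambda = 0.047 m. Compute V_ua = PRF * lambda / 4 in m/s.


V_ua = 3224 * 0.047 / 4 = 37.9 m/s

37.9 m/s


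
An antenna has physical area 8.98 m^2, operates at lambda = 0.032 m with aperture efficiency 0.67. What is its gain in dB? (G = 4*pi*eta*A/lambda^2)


G_linear = 4*pi*0.67*8.98/0.032^2 = 73834.79
G_dB = 10*log10(73834.79) = 48.7 dB

48.7 dB


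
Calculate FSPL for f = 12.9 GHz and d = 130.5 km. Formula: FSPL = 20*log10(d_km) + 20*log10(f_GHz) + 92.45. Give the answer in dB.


20*log10(130.5) = 42.31
20*log10(12.9) = 22.21
FSPL = 157.0 dB

157.0 dB
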